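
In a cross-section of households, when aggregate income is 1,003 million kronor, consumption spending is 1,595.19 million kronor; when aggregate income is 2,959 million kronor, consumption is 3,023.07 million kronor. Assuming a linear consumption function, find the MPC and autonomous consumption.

MPC = 0.73; a = 863

MPC = ΔC/ΔY = (3023.07 − 1595.19)/(2959 − 1003) = 1427.88/1956 = 0.73
a = C − MPC·Y = 1595.19 − 0.73(1003) = 1595.19 − 732.19 = 863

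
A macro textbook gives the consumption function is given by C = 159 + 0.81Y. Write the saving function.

S = -159 + 0.19Y

S = Y − C = Y − (159 + 0.81Y) = -159 + (1 − 0.81)Y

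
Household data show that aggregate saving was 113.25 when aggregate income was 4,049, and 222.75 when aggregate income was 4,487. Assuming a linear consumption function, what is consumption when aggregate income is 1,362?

C = 1920.5

MPS = ΔS/ΔY = (222.75 − 113.25)/(4487 − 4049) = 109.5/438 = 0.25
MPC = 1 − MPS = 0.75
Autonomous saving = 113.25 − 0.25(4049) = -899, so a = 899
C = 899 + 0.75(1362) = 899 + 1021.5 = 1920.5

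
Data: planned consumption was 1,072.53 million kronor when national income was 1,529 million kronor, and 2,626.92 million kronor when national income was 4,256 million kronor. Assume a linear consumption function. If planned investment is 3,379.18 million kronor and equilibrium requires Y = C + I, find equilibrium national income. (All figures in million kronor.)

Y = 8326

MPC = (2626.92 − 1072.53)/(4256 − 1529) = 1554.39/2727 = 0.57
a = 1072.53 − 0.57(1529) = 201
Equilibrium: Y = 201 + 0.57Y + 3379.18
0.43Y = 3580.18, so Y = 3580.18/0.43 = 8326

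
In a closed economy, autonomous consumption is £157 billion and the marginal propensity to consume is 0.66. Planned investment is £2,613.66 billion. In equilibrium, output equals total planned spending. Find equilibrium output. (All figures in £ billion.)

Y = 8149

Y = C + I = 157 + 0.66Y + 2613.66
Y − 0.66Y = 2770.66
0.34Y = 2770.66, so Y = 2770.66/0.34 = 8149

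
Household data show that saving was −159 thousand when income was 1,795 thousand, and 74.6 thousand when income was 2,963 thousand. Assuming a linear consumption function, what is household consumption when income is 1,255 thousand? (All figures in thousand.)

C = 1522

MPS = ΔS/ΔY = (74.6 − (-159))/(2963 − 1795) = 233.6/1168 = 0.2
MPC = 1 − MPS = 0.8
Autonomous saving = -159 − 0.2(1795) = -518, so a = 518
C = 518 + 0.8(1255) = 518 + 1004 = 1522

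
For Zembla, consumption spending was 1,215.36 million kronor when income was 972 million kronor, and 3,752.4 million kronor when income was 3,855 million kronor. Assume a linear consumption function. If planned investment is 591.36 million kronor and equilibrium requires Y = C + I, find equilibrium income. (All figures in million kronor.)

MPC = (3752.4 − 1215.36)/(3855 − 972) = 2537.04/2883 = 0.88
a = 1215.36 − 0.88(972) = 360
Equilibrium: Y = 360 + 0.88Y + 591.36
0.12Y = 951.36, so Y = 951.36/0.12 = 7928

Y = 7928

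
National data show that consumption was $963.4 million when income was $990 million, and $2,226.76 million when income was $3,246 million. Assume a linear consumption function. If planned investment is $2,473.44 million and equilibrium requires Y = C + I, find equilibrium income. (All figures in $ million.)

MPC = (2226.76 − 963.4)/(3246 − 990) = 1263.36/2256 = 0.56
a = 963.4 − 0.56(990) = 409
Equilibrium: Y = 409 + 0.56Y + 2473.44
0.44Y = 2882.44, so Y = 2882.44/0.44 = 6551

Y = 6551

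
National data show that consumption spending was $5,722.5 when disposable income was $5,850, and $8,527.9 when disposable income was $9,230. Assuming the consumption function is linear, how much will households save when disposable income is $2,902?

S = -373.66

MPC = (8527.9 − 5722.5)/(9230 − 5850) = 2805.4/3380 = 0.83
a = 5722.5 − 0.83(5850) = 5722.5 − 4855.5 = 867
C = 867 + 0.83(2902) = 3275.66
S = 2902 − 3275.66 = -373.66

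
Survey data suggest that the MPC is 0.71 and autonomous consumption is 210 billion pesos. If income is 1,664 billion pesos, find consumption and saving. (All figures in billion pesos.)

C = 1391.44; S = 272.56

C = 210 + 0.71(1664) = 210 + 1181.44 = 1391.44
S = Y − C = 1664 − 1391.44 = 272.56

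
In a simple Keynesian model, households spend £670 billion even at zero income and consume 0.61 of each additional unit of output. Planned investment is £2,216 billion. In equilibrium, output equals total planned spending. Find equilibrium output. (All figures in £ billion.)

Y = C + I = 670 + 0.61Y + 2216
Y − 0.61Y = 2886
0.39Y = 2886, so Y = 2886/0.39 = 7400

Y = 7400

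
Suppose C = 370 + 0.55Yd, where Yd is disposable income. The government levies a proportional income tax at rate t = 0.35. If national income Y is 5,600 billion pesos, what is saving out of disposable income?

S = 1268

Yd = (1 − 0.35)(5600) = 0.65(5600) = 3640
C = 370 + 0.55(3640) = 370 + 2002 = 2372
S = Yd − C = 3640 − 2372 = 1268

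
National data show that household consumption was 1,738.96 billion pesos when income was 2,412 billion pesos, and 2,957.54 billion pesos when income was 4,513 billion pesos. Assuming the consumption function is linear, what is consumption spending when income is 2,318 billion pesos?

C = 1684.44

MPC = (2957.54 − 1738.96)/(4513 − 2412) = 1218.58/2101 = 0.58
a = 1738.96 − 0.58(2412) = 1738.96 − 1398.96 = 340
C = 340 + 0.58(2318) = 340 + 1344.44 = 1684.44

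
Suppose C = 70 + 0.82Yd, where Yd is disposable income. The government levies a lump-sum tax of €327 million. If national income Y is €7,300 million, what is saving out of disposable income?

Yd = Y − T = 7300 − 327 = 6973
C = 70 + 0.82(6973) = 70 + 5717.86 = 5787.86
S = Yd − C = 6973 − 5787.86 = 1185.14

S = 1185.14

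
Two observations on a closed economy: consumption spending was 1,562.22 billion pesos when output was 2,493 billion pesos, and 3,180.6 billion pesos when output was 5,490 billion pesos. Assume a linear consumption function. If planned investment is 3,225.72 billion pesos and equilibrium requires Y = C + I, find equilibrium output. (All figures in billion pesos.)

Y = 7482

MPC = (3180.6 − 1562.22)/(5490 − 2493) = 1618.38/2997 = 0.54
a = 1562.22 − 0.54(2493) = 216
Equilibrium: Y = 216 + 0.54Y + 3225.72
0.46Y = 3441.72, so Y = 3441.72/0.46 = 7482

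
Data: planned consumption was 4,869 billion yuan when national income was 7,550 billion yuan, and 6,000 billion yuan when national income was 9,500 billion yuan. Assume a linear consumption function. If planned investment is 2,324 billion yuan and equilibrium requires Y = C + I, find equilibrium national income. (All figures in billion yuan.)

Y = 6700

MPC = (6000 − 4869)/(9500 − 7550) = 1131/1950 = 0.58
a = 4869 − 0.58(7550) = 490
Equilibrium: Y = 490 + 0.58Y + 2324
0.42Y = 2814, so Y = 2814/0.42 = 6700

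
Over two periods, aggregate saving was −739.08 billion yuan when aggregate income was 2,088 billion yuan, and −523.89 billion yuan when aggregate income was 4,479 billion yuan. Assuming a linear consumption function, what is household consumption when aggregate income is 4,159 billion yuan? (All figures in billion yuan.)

MPS = ΔS/ΔY = (-523.89 − (-739.08))/(4479 − 2088) = 215.19/2391 = 0.09
MPC = 1 − MPS = 0.91
Autonomous saving = -739.08 − 0.09(2088) = -927, so a = 927
C = 927 + 0.91(4159) = 927 + 3784.69 = 4711.69

C = 4711.69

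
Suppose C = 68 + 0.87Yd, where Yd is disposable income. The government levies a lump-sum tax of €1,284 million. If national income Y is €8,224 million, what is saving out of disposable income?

S = 834.2

Yd = Y − T = 8224 − 1284 = 6940
C = 68 + 0.87(6940) = 68 + 6037.8 = 6105.8
S = Yd − C = 6940 − 6105.8 = 834.2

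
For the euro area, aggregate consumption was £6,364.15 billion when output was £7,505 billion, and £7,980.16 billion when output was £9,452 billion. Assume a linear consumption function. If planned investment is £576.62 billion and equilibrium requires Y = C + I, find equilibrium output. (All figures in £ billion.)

MPC = (7980.16 − 6364.15)/(9452 − 7505) = 1616.01/1947 = 0.83
a = 6364.15 − 0.83(7505) = 135
Equilibrium: Y = 135 + 0.83Y + 576.62
0.17Y = 711.62, so Y = 711.62/0.17 = 4186

Y = 4186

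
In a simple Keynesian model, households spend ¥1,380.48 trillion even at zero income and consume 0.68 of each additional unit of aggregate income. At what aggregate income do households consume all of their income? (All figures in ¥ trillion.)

At break-even, C = Y: 1380.48 + 0.68Y = Y
0.32Y = 1380.48, so Y = 1380.48/0.32 = 4314

Y = 4314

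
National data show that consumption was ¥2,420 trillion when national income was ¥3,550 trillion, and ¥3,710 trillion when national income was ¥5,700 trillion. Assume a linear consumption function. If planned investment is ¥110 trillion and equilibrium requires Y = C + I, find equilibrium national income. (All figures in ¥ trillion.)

MPC = (3710 − 2420)/(5700 − 3550) = 1290/2150 = 0.6
a = 2420 − 0.6(3550) = 290
Equilibrium: Y = 290 + 0.6Y + 110
0.4Y = 400, so Y = 400/0.4 = 1000

Y = 1000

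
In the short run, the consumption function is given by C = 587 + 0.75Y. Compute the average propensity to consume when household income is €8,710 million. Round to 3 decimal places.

C = 587 + 0.75(8710) = 7119.5
APC = C/Y = 7119.5/8710 = 0.817

APC = 0.817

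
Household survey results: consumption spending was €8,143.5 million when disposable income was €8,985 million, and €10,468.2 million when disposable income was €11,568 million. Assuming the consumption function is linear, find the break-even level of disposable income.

Y = 570

MPC = (10468.2 − 8143.5)/(11568 − 8985) = 2324.7/2583 = 0.9
a = 8143.5 − 0.9(8985) = 8143.5 − 8086.5 = 57
Break-even: Y = a/(1−MPC) = 57/0.1 = 570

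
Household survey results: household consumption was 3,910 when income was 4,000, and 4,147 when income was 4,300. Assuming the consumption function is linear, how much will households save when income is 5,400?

MPC = (4147 − 3910)/(4300 − 4000) = 237/300 = 0.79
a = 3910 − 0.79(4000) = 3910 − 3160 = 750
C = 750 + 0.79(5400) = 5016
S = 5400 − 5016 = 384

S = 384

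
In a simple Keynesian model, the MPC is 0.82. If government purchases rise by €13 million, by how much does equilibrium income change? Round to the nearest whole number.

The multiplier is 1/(1 − MPC) = 1/0.18.
ΔY = 13/0.18 = 72.22 ≈ 72

ΔY ≈ 72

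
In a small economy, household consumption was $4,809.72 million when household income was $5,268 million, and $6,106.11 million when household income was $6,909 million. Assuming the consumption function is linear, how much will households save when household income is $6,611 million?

MPC = (6106.11 − 4809.72)/(6909 − 5268) = 1296.39/1641 = 0.79
a = 4809.72 − 0.79(5268) = 4809.72 − 4161.72 = 648
C = 648 + 0.79(6611) = 5870.69
S = 6611 − 5870.69 = 740.31

S = 740.31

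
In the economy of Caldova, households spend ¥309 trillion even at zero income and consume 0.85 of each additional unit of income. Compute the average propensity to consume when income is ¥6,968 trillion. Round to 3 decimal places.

C = 309 + 0.85(6968) = 6231.8
APC = C/Y = 6231.8/6968 = 0.894

APC = 0.894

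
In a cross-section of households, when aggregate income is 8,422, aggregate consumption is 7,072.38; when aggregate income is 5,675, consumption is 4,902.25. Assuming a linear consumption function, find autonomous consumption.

a = 419

MPC = ΔC/ΔY = (7072.38 − 4902.25)/(8422 − 5675) = 2170.13/2747 = 0.79
a = C − MPC·Y = 4902.25 − 0.79(5675) = 4902.25 − 4483.25 = 419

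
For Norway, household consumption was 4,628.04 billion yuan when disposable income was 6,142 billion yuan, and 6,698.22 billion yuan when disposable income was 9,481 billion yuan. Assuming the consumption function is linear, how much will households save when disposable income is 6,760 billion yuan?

S = 1748.8

MPC = (6698.22 − 4628.04)/(9481 − 6142) = 2070.18/3339 = 0.62
a = 4628.04 − 0.62(6142) = 4628.04 − 3808.04 = 820
C = 820 + 0.62(6760) = 5011.2
S = 6760 − 5011.2 = 1748.8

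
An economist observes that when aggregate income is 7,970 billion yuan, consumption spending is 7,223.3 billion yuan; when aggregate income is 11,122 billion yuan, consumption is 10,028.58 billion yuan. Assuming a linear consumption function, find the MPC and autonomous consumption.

MPC = 0.89; a = 130

MPC = ΔC/ΔY = (10028.58 − 7223.3)/(11122 − 7970) = 2805.28/3152 = 0.89
a = C − MPC·Y = 7223.3 − 0.89(7970) = 7223.3 − 7093.3 = 130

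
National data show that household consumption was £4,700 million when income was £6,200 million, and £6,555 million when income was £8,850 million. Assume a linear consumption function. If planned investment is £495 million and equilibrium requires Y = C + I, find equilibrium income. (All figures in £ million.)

Y = 2850

MPC = (6555 − 4700)/(8850 − 6200) = 1855/2650 = 0.7
a = 4700 − 0.7(6200) = 360
Equilibrium: Y = 360 + 0.7Y + 495
0.3Y = 855, so Y = 855/0.3 = 2850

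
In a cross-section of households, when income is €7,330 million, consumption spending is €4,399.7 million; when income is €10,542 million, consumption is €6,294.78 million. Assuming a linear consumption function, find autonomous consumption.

a = 75

MPC = ΔC/ΔY = (6294.78 − 4399.7)/(10542 − 7330) = 1895.08/3212 = 0.59
a = C − MPC·Y = 4399.7 − 0.59(7330) = 4399.7 − 4324.7 = 75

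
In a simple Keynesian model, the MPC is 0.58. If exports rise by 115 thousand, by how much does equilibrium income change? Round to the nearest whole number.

The multiplier is 1/(1 − MPC) = 1/0.42.
ΔY = 115/0.42 = 273.81 ≈ 274

ΔY ≈ 274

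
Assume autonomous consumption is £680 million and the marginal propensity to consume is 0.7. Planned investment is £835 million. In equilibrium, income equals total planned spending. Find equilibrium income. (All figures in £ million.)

Y = C + I = 680 + 0.7Y + 835
Y − 0.7Y = 1515
0.3Y = 1515, so Y = 1515/0.3 = 5050

Y = 5050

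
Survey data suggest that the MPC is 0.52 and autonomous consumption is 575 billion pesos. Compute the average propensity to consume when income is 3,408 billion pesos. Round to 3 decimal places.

C = 575 + 0.52(3408) = 2347.16
APC = C/Y = 2347.16/3408 = 0.689

APC = 0.689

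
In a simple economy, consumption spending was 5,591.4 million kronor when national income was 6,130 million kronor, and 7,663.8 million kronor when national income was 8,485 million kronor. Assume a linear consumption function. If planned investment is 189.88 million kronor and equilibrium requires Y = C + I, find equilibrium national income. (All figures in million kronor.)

Y = 3224

MPC = (7663.8 − 5591.4)/(8485 − 6130) = 2072.4/2355 = 0.88
a = 5591.4 − 0.88(6130) = 197
Equilibrium: Y = 197 + 0.88Y + 189.88
0.12Y = 386.88, so Y = 386.88/0.12 = 3224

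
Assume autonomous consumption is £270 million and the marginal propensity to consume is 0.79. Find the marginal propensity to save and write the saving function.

MPS = 0.21; S = -270 + 0.21Y

MPS = 1 − MPC = 1 − 0.79 = 0.21
S = Y − C = -270 + 0.21Y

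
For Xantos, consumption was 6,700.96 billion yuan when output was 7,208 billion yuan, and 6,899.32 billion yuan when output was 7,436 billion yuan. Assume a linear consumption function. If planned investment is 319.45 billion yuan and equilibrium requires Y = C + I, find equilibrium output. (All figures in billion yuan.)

MPC = (6899.32 − 6700.96)/(7436 − 7208) = 198.36/228 = 0.87
a = 6700.96 − 0.87(7208) = 430
Equilibrium: Y = 430 + 0.87Y + 319.45
0.13Y = 749.45, so Y = 749.45/0.13 = 5765

Y = 5765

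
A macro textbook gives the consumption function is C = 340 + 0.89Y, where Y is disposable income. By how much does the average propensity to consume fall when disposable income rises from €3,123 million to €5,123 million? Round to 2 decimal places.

At Y = 3123: C = 340 + 0.89(3123) = 3119.47, APC = 3119.47/3123 = 0.999
At Y = 5123: C = 4899.47, APC = 4899.47/5123 = 0.956
Fall in APC = 0.999 − 0.956 = 0.043 ≈ 0.04

ΔAPC = 0.04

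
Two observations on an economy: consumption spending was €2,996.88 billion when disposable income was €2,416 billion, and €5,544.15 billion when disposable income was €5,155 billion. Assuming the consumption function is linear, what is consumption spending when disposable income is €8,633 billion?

C = 8778.69

MPC = (5544.15 − 2996.88)/(5155 − 2416) = 2547.27/2739 = 0.93
a = 2996.88 − 0.93(2416) = 2996.88 − 2246.88 = 750
C = 750 + 0.93(8633) = 750 + 8028.69 = 8778.69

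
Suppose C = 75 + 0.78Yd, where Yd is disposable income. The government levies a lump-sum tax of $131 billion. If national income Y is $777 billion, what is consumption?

C = 578.88

Yd = Y − T = 777 − 131 = 646
C = 75 + 0.78(646) = 75 + 503.88 = 578.88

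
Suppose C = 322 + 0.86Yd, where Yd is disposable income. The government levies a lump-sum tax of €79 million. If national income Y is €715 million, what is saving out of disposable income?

Yd = Y − T = 715 − 79 = 636
C = 322 + 0.86(636) = 322 + 546.96 = 868.96
S = Yd − C = 636 − 868.96 = -232.96

S = -232.96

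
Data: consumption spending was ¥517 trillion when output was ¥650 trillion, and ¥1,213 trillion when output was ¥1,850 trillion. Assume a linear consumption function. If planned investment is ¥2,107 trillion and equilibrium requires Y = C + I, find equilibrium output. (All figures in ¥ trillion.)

Y = 5350

MPC = (1213 − 517)/(1850 − 650) = 696/1200 = 0.58
a = 517 − 0.58(650) = 140
Equilibrium: Y = 140 + 0.58Y + 2107
0.42Y = 2247, so Y = 2247/0.42 = 5350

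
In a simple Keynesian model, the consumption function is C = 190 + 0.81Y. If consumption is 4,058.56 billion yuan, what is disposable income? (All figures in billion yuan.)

190 + 0.81Y = 4058.56
0.81Y = 3868.56, so Y = 3868.56/0.81 = 4776

Y = 4776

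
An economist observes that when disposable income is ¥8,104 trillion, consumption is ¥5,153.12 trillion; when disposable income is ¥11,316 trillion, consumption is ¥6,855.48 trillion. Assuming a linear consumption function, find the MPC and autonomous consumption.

MPC = 0.53; a = 858

MPC = ΔC/ΔY = (6855.48 − 5153.12)/(11316 − 8104) = 1702.36/3212 = 0.53
a = C − MPC·Y = 5153.12 − 0.53(8104) = 5153.12 − 4295.12 = 858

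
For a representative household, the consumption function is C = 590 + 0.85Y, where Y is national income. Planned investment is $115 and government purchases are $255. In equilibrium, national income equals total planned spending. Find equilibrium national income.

Y = C + I + G = 590 + 0.85Y + 115 + 255
Y − 0.85Y = 960
0.15Y = 960, so Y = 960/0.15 = 6400

Y = 6400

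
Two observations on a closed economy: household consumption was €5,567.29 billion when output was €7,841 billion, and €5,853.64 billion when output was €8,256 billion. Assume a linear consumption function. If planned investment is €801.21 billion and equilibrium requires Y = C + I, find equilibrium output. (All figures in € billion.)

MPC = (5853.64 − 5567.29)/(8256 − 7841) = 286.35/415 = 0.69
a = 5567.29 − 0.69(7841) = 157
Equilibrium: Y = 157 + 0.69Y + 801.21
0.31Y = 958.21, so Y = 958.21/0.31 = 3091

Y = 3091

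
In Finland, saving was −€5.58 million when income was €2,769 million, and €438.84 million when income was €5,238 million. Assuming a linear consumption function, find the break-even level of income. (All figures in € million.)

MPS = ΔS/ΔY = (438.84 − (-5.58))/(5238 − 2769) = 444.42/2469 = 0.18
MPC = 1 − MPS = 0.82
From S(2769) = -5.58: −a + 0.18(2769) = -5.58, so a = 498.42 − (-5.58) = 504
Break-even (S = 0): Y = a/MPS = 504/0.18 = 2800

Y = 2800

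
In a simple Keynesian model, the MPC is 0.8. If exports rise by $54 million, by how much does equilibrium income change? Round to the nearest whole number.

ΔY ≈ 270

The multiplier is 1/(1 − MPC) = 1/0.2.
ΔY = 54/0.2 = 270.00 ≈ 270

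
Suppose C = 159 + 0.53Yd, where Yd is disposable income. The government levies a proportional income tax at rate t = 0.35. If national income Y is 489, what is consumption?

Yd = (1 − 0.35)(489) = 0.65(489) = 317.85
C = 159 + 0.53(317.85) = 159 + 168.4605 = 327.4605

C = 327.4605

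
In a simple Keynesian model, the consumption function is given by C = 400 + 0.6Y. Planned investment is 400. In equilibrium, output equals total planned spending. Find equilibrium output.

Y = C + I = 400 + 0.6Y + 400
Y − 0.6Y = 800
0.4Y = 800, so Y = 800/0.4 = 2000

Y = 2000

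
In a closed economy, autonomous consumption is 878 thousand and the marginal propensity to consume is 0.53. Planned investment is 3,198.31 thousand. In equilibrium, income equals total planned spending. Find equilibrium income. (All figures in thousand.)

Y = 8673

Y = C + I = 878 + 0.53Y + 3198.31
Y − 0.53Y = 4076.31
0.47Y = 4076.31, so Y = 4076.31/0.47 = 8673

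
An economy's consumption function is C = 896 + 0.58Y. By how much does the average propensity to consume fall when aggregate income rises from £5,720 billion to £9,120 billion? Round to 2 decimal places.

ΔAPC = 0.06

At Y = 5720: C = 896 + 0.58(5720) = 4213.6, APC = 4213.6/5720 = 0.737
At Y = 9120: C = 6185.6, APC = 6185.6/9120 = 0.678
Fall in APC = 0.737 − 0.678 = 0.059 ≈ 0.06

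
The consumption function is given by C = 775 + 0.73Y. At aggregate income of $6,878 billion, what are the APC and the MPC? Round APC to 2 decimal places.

MPC = 0.73 (the slope of the consumption function)
C = 775 + 0.73(6878) = 5795.94, so APC = 5795.94/6878 = 0.84

APC = 0.84; MPC = 0.73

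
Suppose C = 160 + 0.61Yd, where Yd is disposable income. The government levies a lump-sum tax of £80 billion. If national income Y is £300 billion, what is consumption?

Yd = Y − T = 300 − 80 = 220
C = 160 + 0.61(220) = 160 + 134.2 = 294.2

C = 294.2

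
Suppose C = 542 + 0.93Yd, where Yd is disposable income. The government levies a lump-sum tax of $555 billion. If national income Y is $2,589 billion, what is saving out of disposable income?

Yd = Y − T = 2589 − 555 = 2034
C = 542 + 0.93(2034) = 542 + 1891.62 = 2433.62
S = Yd − C = 2034 − 2433.62 = -399.62

S = -399.62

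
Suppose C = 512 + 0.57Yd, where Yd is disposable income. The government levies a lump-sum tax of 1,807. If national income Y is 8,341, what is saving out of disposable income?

Yd = Y − T = 8341 − 1807 = 6534
C = 512 + 0.57(6534) = 512 + 3724.38 = 4236.38
S = Yd − C = 6534 − 4236.38 = 2297.62

S = 2297.62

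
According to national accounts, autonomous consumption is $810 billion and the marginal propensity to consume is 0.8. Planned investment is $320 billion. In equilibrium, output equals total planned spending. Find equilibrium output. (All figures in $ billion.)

Y = C + I = 810 + 0.8Y + 320
Y − 0.8Y = 1130
0.2Y = 1130, so Y = 1130/0.2 = 5650

Y = 5650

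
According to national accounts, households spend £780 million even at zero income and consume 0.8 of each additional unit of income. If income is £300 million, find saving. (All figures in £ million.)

S = -720

C = 780 + 0.8(300) = 780 + 240 = 1020
S = Y − C = 300 − 1020 = -720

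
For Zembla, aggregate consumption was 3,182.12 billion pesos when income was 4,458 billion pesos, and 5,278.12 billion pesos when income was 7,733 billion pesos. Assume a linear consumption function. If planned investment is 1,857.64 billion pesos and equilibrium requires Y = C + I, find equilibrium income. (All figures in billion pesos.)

MPC = (5278.12 − 3182.12)/(7733 − 4458) = 2096/3275 = 0.64
a = 3182.12 − 0.64(4458) = 329
Equilibrium: Y = 329 + 0.64Y + 1857.64
0.36Y = 2186.64, so Y = 2186.64/0.36 = 6074

Y = 6074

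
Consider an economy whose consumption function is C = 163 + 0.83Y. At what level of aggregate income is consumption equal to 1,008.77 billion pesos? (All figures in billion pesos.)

163 + 0.83Y = 1008.77
0.83Y = 845.77, so Y = 845.77/0.83 = 1019

Y = 1019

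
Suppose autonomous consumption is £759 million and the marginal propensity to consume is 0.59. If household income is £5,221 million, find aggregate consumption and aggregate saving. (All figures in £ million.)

C = 3839.39; S = 1381.61

C = 759 + 0.59(5221) = 759 + 3080.39 = 3839.39
S = Y − C = 5221 − 3839.39 = 1381.61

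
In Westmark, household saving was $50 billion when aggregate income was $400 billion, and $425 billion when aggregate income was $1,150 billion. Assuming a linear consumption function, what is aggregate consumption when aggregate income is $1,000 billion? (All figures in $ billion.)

C = 650

MPS = ΔS/ΔY = (425 − 50)/(1150 − 400) = 375/750 = 0.5
MPC = 1 − MPS = 0.5
Autonomous saving = 50 − 0.5(400) = -150, so a = 150
C = 150 + 0.5(1000) = 150 + 500 = 650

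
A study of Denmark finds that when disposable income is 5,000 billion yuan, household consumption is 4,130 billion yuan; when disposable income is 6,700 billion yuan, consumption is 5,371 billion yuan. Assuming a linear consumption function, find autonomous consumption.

a = 480

MPC = ΔC/ΔY = (5371 − 4130)/(6700 − 5000) = 1241/1700 = 0.73
a = C − MPC·Y = 4130 − 0.73(5000) = 4130 − 3650 = 480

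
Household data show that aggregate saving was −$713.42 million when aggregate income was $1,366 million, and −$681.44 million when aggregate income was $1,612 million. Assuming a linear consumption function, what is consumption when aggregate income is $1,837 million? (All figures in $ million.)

C = 2489.19

MPS = ΔS/ΔY = (-681.44 − (-713.42))/(1612 − 1366) = 31.98/246 = 0.13
MPC = 1 − MPS = 0.87
Autonomous saving = -713.42 − 0.13(1366) = -891, so a = 891
C = 891 + 0.87(1837) = 891 + 1598.19 = 2489.19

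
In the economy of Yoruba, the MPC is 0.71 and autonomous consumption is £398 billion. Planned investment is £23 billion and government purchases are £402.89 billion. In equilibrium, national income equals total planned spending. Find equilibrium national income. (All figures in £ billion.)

Y = C + I + G = 398 + 0.71Y + 23 + 402.89
Y − 0.71Y = 823.89
0.29Y = 823.89, so Y = 823.89/0.29 = 2841

Y = 2841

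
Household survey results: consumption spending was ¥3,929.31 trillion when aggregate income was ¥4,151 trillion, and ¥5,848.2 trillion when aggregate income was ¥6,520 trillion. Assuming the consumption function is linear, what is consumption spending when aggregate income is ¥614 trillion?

MPC = (5848.2 − 3929.31)/(6520 − 4151) = 1918.89/2369 = 0.81
a = 3929.31 − 0.81(4151) = 3929.31 − 3362.31 = 567
C = 567 + 0.81(614) = 567 + 497.34 = 1064.34

C = 1064.34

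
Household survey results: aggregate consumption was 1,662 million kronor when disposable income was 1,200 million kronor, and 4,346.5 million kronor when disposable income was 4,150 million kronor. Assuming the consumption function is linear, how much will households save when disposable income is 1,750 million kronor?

MPC = (4346.5 − 1662)/(4150 − 1200) = 2684.5/2950 = 0.91
a = 1662 − 0.91(1200) = 1662 − 1092 = 570
C = 570 + 0.91(1750) = 2162.5
S = 1750 − 2162.5 = -412.5

S = -412.5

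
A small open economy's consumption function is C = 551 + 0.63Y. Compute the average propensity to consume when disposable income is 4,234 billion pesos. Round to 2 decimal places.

APC = 0.76

C = 551 + 0.63(4234) = 3218.42
APC = C/Y = 3218.42/4234 = 0.76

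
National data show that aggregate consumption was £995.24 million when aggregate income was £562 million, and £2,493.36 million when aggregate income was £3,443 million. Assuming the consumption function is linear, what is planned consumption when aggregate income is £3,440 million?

MPC = (2493.36 − 995.24)/(3443 − 562) = 1498.12/2881 = 0.52
a = 995.24 − 0.52(562) = 995.24 − 292.24 = 703
C = 703 + 0.52(3440) = 703 + 1788.8 = 2491.8

C = 2491.8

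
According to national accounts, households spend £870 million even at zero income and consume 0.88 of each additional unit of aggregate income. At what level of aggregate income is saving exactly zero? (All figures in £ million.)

Y = 7250

At break-even, C = Y: 870 + 0.88Y = Y
0.12Y = 870, so Y = 870/0.12 = 7250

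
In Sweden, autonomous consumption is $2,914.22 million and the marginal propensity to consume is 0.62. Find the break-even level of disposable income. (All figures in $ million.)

At break-even, C = Y: 2914.22 + 0.62Y = Y
0.38Y = 2914.22, so Y = 2914.22/0.38 = 7669

Y = 7669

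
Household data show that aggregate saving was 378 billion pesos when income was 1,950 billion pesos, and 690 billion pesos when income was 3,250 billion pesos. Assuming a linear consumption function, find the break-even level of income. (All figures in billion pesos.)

MPS = ΔS/ΔY = (690 − 378)/(3250 − 1950) = 312/1300 = 0.24
MPC = 1 − MPS = 0.76
From S(1950) = 378: −a + 0.24(1950) = 378, so a = 468 − 378 = 90
Break-even (S = 0): Y = a/MPS = 90/0.24 = 375

Y = 375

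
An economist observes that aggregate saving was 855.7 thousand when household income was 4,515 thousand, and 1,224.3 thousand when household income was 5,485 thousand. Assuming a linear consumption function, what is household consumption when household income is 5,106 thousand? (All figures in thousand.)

MPS = ΔS/ΔY = (1224.3 − 855.7)/(5485 − 4515) = 368.6/970 = 0.38
MPC = 1 − MPS = 0.62
Autonomous saving = 855.7 − 0.38(4515) = -860, so a = 860
C = 860 + 0.62(5106) = 860 + 3165.72 = 4025.72

C = 4025.72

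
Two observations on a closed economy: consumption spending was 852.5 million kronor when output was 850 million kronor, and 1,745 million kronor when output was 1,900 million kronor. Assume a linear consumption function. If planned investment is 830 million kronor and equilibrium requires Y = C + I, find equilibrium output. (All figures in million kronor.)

Y = 6400

MPC = (1745 − 852.5)/(1900 − 850) = 892.5/1050 = 0.85
a = 852.5 − 0.85(850) = 130
Equilibrium: Y = 130 + 0.85Y + 830
0.15Y = 960, so Y = 960/0.15 = 6400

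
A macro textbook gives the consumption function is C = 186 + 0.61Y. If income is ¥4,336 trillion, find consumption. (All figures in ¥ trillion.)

C = 186 + 0.61(4336) = 186 + 2644.96 = 2830.96

C = 2830.96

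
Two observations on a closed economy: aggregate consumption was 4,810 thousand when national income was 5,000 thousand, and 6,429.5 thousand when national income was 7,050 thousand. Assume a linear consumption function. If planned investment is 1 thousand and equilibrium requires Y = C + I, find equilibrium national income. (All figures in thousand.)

MPC = (6429.5 − 4810)/(7050 − 5000) = 1619.5/2050 = 0.79
a = 4810 − 0.79(5000) = 860
Equilibrium: Y = 860 + 0.79Y + 1
0.21Y = 861, so Y = 861/0.21 = 4100

Y = 4100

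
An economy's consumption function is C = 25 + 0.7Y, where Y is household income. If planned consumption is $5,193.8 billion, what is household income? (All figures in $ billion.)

Y = 7384

25 + 0.7Y = 5193.8
0.7Y = 5168.8, so Y = 5168.8/0.7 = 7384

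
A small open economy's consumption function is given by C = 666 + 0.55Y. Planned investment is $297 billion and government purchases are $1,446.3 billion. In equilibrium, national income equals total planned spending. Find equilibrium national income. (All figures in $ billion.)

Y = C + I + G = 666 + 0.55Y + 297 + 1446.3
Y − 0.55Y = 2409.3
0.45Y = 2409.3, so Y = 2409.3/0.45 = 5354

Y = 5354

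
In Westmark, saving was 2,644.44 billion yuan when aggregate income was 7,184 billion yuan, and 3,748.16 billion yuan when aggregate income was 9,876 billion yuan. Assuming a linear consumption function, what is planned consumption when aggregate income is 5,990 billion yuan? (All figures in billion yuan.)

C = 3835.1

MPS = ΔS/ΔY = (3748.16 − 2644.44)/(9876 − 7184) = 1103.72/2692 = 0.41
MPC = 1 − MPS = 0.59
Autonomous saving = 2644.44 − 0.41(7184) = -301, so a = 301
C = 301 + 0.59(5990) = 301 + 3534.1 = 3835.1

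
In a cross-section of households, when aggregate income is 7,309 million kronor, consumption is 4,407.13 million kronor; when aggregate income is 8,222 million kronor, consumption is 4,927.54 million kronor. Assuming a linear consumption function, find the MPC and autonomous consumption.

MPC = 0.57; a = 241

MPC = ΔC/ΔY = (4927.54 − 4407.13)/(8222 − 7309) = 520.41/913 = 0.57
a = C − MPC·Y = 4407.13 − 0.57(7309) = 4407.13 − 4166.13 = 241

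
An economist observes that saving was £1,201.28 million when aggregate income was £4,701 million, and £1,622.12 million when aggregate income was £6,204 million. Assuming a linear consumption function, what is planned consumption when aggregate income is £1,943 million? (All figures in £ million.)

MPS = ΔS/ΔY = (1622.12 − 1201.28)/(6204 − 4701) = 420.84/1503 = 0.28
MPC = 1 − MPS = 0.72
Autonomous saving = 1201.28 − 0.28(4701) = -115, so a = 115
C = 115 + 0.72(1943) = 115 + 1398.96 = 1513.96

C = 1513.96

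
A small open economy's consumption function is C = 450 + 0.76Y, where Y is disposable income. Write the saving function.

S = Y − C = Y − (450 + 0.76Y) = -450 + (1 − 0.76)Y

S = -450 + 0.24Y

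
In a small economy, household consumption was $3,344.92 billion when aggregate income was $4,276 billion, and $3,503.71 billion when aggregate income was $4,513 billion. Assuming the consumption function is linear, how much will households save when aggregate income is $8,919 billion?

MPC = (3503.71 − 3344.92)/(4513 − 4276) = 158.79/237 = 0.67
a = 3344.92 − 0.67(4276) = 3344.92 − 2864.92 = 480
C = 480 + 0.67(8919) = 6455.73
S = 8919 − 6455.73 = 2463.27

S = 2463.27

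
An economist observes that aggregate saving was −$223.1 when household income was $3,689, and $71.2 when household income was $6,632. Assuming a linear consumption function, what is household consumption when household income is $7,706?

C = 7527.4

MPS = ΔS/ΔY = (71.2 − (-223.1))/(6632 − 3689) = 294.3/2943 = 0.1
MPC = 1 − MPS = 0.9
Autonomous saving = -223.1 − 0.1(3689) = -592, so a = 592
C = 592 + 0.9(7706) = 592 + 6935.4 = 7527.4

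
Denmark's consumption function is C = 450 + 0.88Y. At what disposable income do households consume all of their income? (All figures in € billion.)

Y = 3750

At break-even, C = Y: 450 + 0.88Y = Y
0.12Y = 450, so Y = 450/0.12 = 3750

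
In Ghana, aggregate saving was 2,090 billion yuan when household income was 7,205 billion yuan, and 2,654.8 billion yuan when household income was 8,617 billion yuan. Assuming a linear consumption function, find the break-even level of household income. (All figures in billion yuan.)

Y = 1980

MPS = ΔS/ΔY = (2654.8 − 2090)/(8617 − 7205) = 564.8/1412 = 0.4
MPC = 1 − MPS = 0.6
From S(7205) = 2090: −a + 0.4(7205) = 2090, so a = 2882 − 2090 = 792
Break-even (S = 0): Y = a/MPS = 792/0.4 = 1980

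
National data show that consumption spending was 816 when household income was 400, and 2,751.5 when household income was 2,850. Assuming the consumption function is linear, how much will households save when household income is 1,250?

S = -237.5

MPC = (2751.5 − 816)/(2850 − 400) = 1935.5/2450 = 0.79
a = 816 − 0.79(400) = 816 − 316 = 500
C = 500 + 0.79(1250) = 1487.5
S = 1250 − 1487.5 = -237.5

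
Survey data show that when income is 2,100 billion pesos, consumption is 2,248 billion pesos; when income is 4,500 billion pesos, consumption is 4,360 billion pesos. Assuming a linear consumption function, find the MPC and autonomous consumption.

MPC = ΔC/ΔY = (4360 − 2248)/(4500 − 2100) = 2112/2400 = 0.88
a = C − MPC·Y = 2248 − 0.88(2100) = 2248 − 1848 = 400

MPC = 0.88; a = 400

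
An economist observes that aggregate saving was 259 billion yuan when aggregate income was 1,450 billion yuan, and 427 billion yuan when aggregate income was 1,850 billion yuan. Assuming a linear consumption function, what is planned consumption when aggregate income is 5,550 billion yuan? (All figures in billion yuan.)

C = 3569

MPS = ΔS/ΔY = (427 − 259)/(1850 − 1450) = 168/400 = 0.42
MPC = 1 − MPS = 0.58
Autonomous saving = 259 − 0.42(1450) = -350, so a = 350
C = 350 + 0.58(5550) = 350 + 3219 = 3569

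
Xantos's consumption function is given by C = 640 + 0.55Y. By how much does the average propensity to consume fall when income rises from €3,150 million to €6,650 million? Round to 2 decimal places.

At Y = 3150: C = 640 + 0.55(3150) = 2372.5, APC = 2372.5/3150 = 0.753
At Y = 6650: C = 4297.5, APC = 4297.5/6650 = 0.646
Fall in APC = 0.753 − 0.646 = 0.107 ≈ 0.11

ΔAPC = 0.11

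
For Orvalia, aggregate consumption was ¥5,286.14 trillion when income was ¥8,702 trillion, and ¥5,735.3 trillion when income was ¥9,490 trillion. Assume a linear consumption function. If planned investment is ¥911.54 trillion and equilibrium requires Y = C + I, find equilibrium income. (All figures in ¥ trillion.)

Y = 2878

MPC = (5735.3 − 5286.14)/(9490 − 8702) = 449.16/788 = 0.57
a = 5286.14 − 0.57(8702) = 326
Equilibrium: Y = 326 + 0.57Y + 911.54
0.43Y = 1237.54, so Y = 1237.54/0.43 = 2878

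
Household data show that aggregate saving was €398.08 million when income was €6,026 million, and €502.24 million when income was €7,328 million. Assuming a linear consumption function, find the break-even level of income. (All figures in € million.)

MPS = ΔS/ΔY = (502.24 − 398.08)/(7328 − 6026) = 104.16/1302 = 0.08
MPC = 1 − MPS = 0.92
From S(6026) = 398.08: −a + 0.08(6026) = 398.08, so a = 482.08 − 398.08 = 84
Break-even (S = 0): Y = a/MPS = 84/0.08 = 1050

Y = 1050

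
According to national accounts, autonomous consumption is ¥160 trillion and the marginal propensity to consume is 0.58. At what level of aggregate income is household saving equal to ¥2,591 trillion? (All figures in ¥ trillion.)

S = Y − C = -160 + 0.42Y
-160 + 0.42Y = 2591, so 0.42Y = 2751 and Y = 6550

Y = 6550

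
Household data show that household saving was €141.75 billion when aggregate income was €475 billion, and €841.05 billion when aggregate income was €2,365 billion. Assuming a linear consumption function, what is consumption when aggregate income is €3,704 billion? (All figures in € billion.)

C = 2367.52

MPS = ΔS/ΔY = (841.05 − 141.75)/(2365 − 475) = 699.3/1890 = 0.37
MPC = 1 − MPS = 0.63
Autonomous saving = 141.75 − 0.37(475) = -34, so a = 34
C = 34 + 0.63(3704) = 34 + 2333.52 = 2367.52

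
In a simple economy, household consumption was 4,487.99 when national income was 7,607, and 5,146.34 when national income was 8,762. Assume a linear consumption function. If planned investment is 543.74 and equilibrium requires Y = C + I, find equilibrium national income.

Y = 1618

MPC = (5146.34 − 4487.99)/(8762 − 7607) = 658.35/1155 = 0.57
a = 4487.99 − 0.57(7607) = 152
Equilibrium: Y = 152 + 0.57Y + 543.74
0.43Y = 695.74, so Y = 695.74/0.43 = 1618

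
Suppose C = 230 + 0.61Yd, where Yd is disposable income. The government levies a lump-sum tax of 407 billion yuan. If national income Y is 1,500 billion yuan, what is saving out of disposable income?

S = 196.27

Yd = Y − T = 1500 − 407 = 1093
C = 230 + 0.61(1093) = 230 + 666.73 = 896.73
S = Yd − C = 1093 − 896.73 = 196.27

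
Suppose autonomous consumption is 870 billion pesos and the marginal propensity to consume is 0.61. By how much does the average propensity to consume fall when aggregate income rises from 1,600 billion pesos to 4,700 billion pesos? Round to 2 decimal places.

At Y = 1600: C = 870 + 0.61(1600) = 1846, APC = 1846/1600 = 1.154
At Y = 4700: C = 3737, APC = 3737/4700 = 0.795
Fall in APC = 1.154 − 0.795 = 0.359 ≈ 0.36

ΔAPC = 0.36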